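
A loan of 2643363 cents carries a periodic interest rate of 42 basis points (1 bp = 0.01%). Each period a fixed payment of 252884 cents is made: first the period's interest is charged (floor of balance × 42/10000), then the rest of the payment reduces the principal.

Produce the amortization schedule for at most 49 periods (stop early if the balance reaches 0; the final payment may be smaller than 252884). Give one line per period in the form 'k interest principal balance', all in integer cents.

1. interest=⌊2643363·42/10000⌋=11102; principal=252884-11102=241782; balance=2643363-241782=2401581
2. interest=⌊2401581·42/10000⌋=10086; principal=252884-10086=242798; balance=2401581-242798=2158783
3. interest=⌊2158783·42/10000⌋=9066; principal=252884-9066=243818; balance=2158783-243818=1914965
4. interest=⌊1914965·42/10000⌋=8042; principal=252884-8042=244842; balance=1914965-244842=1670123
5. interest=⌊1670123·42/10000⌋=7014; principal=252884-7014=245870; balance=1670123-245870=1424253
6. interest=⌊1424253·42/10000⌋=5981; principal=252884-5981=246903; balance=1424253-246903=1177350
7. interest=⌊1177350·42/10000⌋=4944; principal=252884-4944=247940; balance=1177350-247940=929410
8. interest=⌊929410·42/10000⌋=3903; principal=252884-3903=248981; balance=929410-248981=680429
9. interest=⌊680429·42/10000⌋=2857; principal=252884-2857=250027; balance=680429-250027=430402
10. interest=⌊430402·42/10000⌋=1807; principal=252884-1807=251077; balance=430402-251077=179325
11. interest=⌊179325·42/10000⌋=753; principal=min(252884-753,179325)=179325; balance=179325-179325=0

1 11102 241782 2401581
2 10086 242798 2158783
3 9066 243818 1914965
4 8042 244842 1670123
5 7014 245870 1424253
6 5981 246903 1177350
7 4944 247940 929410
8 3903 248981 680429
9 2857 250027 430402
10 1807 251077 179325
11 753 179325 0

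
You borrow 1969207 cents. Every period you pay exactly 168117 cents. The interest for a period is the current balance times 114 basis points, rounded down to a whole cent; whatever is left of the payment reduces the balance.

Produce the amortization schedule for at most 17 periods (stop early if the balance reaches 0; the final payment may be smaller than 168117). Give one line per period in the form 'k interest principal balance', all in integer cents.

1. interest=⌊1969207·114/10000⌋=22448; principal=168117-22448=145669; balance=1969207-145669=1823538
2. interest=⌊1823538·114/10000⌋=20788; principal=168117-20788=147329; balance=1823538-147329=1676209
3. interest=⌊1676209·114/10000⌋=19108; principal=168117-19108=149009; balance=1676209-149009=1527200
4. interest=⌊1527200·114/10000⌋=17410; principal=168117-17410=150707; balance=1527200-150707=1376493
5. interest=⌊1376493·114/10000⌋=15692; principal=168117-15692=152425; balance=1376493-152425=1224068
6. interest=⌊1224068·114/10000⌋=13954; principal=168117-13954=154163; balance=1224068-154163=1069905
7. interest=⌊1069905·114/10000⌋=12196; principal=168117-12196=155921; balance=1069905-155921=913984
8. interest=⌊913984·114/10000⌋=10419; principal=168117-10419=157698; balance=913984-157698=756286
9. interest=⌊756286·114/10000⌋=8621; principal=168117-8621=159496; balance=756286-159496=596790
10. interest=⌊596790·114/10000⌋=6803; principal=168117-6803=161314; balance=596790-161314=435476
11. interest=⌊435476·114/10000⌋=4964; principal=168117-4964=163153; balance=435476-163153=272323
12. interest=⌊272323·114/10000⌋=3104; principal=168117-3104=165013; balance=272323-165013=107310
13. interest=⌊107310·114/10000⌋=1223; principal=min(168117-1223,107310)=107310; balance=107310-107310=0

1 22448 145669 1823538
2 20788 147329 1676209
3 19108 149009 1527200
4 17410 150707 1376493
5 15692 152425 1224068
6 13954 154163 1069905
7 12196 155921 913984
8 10419 157698 756286
9 8621 159496 596790
10 6803 161314 435476
11 4964 163153 272323
12 3104 165013 107310
13 1223 107310 0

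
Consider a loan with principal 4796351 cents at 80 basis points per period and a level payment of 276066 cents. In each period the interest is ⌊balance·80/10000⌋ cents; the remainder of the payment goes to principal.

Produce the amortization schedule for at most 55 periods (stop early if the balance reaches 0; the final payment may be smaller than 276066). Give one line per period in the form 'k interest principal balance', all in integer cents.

1 38370 237696 4558655
2 36469 239597 4319058
3 34552 241514 4077544
4 32620 243446 3834098
5 30672 245394 3588704
6 28709 247357 3341347
7 26730 249336 3092011
8 24736 251330 2840681
9 22725 253341 2587340
10 20698 255368 2331972
11 18655 257411 2074561
12 16596 259470 1815091
13 14520 261546 1553545
14 12428 263638 1289907
15 10319 265747 1024160
16 8193 267873 756287
17 6050 270016 486271
18 3890 272176 214095
19 1712 214095 0

1. interest=⌊4796351·80/10000⌋=38370; principal=276066-38370=237696; balance=4796351-237696=4558655
2. interest=⌊4558655·80/10000⌋=36469; principal=276066-36469=239597; balance=4558655-239597=4319058
3. interest=⌊4319058·80/10000⌋=34552; principal=276066-34552=241514; balance=4319058-241514=4077544
4. interest=⌊4077544·80/10000⌋=32620; principal=276066-32620=243446; balance=4077544-243446=3834098
5. interest=⌊3834098·80/10000⌋=30672; principal=276066-30672=245394; balance=3834098-245394=3588704
6. interest=⌊3588704·80/10000⌋=28709; principal=276066-28709=247357; balance=3588704-247357=3341347
7. interest=⌊3341347·80/10000⌋=26730; principal=276066-26730=249336; balance=3341347-249336=3092011
8. interest=⌊3092011·80/10000⌋=24736; principal=276066-24736=251330; balance=3092011-251330=2840681
9. interest=⌊2840681·80/10000⌋=22725; principal=276066-22725=253341; balance=2840681-253341=2587340
10. interest=⌊2587340·80/10000⌋=20698; principal=276066-20698=255368; balance=2587340-255368=2331972
11. interest=⌊2331972·80/10000⌋=18655; principal=276066-18655=257411; balance=2331972-257411=2074561
12. interest=⌊2074561·80/10000⌋=16596; principal=276066-16596=259470; balance=2074561-259470=1815091
13. interest=⌊1815091·80/10000⌋=14520; principal=276066-14520=261546; balance=1815091-261546=1553545
14. interest=⌊1553545·80/10000⌋=12428; principal=276066-12428=263638; balance=1553545-263638=1289907
15. interest=⌊1289907·80/10000⌋=10319; principal=276066-10319=265747; balance=1289907-265747=1024160
16. interest=⌊1024160·80/10000⌋=8193; principal=276066-8193=267873; balance=1024160-267873=756287
17. interest=⌊756287·80/10000⌋=6050; principal=276066-6050=270016; balance=756287-270016=486271
18. interest=⌊486271·80/10000⌋=3890; principal=276066-3890=272176; balance=486271-272176=214095
19. interest=⌊214095·80/10000⌋=1712; principal=min(276066-1712,214095)=214095; balance=214095-214095=0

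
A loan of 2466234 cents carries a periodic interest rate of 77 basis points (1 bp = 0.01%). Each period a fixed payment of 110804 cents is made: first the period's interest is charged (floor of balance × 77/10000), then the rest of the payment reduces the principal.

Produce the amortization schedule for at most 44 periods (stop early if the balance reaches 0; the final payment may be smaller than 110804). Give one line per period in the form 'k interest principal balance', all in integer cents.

1. interest=⌊2466234·77/10000⌋=18990; principal=110804-18990=91814; balance=2466234-91814=2374420
2. interest=⌊2374420·77/10000⌋=18283; principal=110804-18283=92521; balance=2374420-92521=2281899
3. interest=⌊2281899·77/10000⌋=17570; principal=110804-17570=93234; balance=2281899-93234=2188665
4. interest=⌊2188665·77/10000⌋=16852; principal=110804-16852=93952; balance=2188665-93952=2094713
5. interest=⌊2094713·77/10000⌋=16129; principal=110804-16129=94675; balance=2094713-94675=2000038
6. interest=⌊2000038·77/10000⌋=15400; principal=110804-15400=95404; balance=2000038-95404=1904634
7. interest=⌊1904634·77/10000⌋=14665; principal=110804-14665=96139; balance=1904634-96139=1808495
8. interest=⌊1808495·77/10000⌋=13925; principal=110804-13925=96879; balance=1808495-96879=1711616
9. interest=⌊1711616·77/10000⌋=13179; principal=110804-13179=97625; balance=1711616-97625=1613991
10. interest=⌊1613991·77/10000⌋=12427; principal=110804-12427=98377; balance=1613991-98377=1515614
11. interest=⌊1515614·77/10000⌋=11670; principal=110804-11670=99134; balance=1515614-99134=1416480
12. interest=⌊1416480·77/10000⌋=10906; principal=110804-10906=99898; balance=1416480-99898=1316582
13. interest=⌊1316582·77/10000⌋=10137; principal=110804-10137=100667; balance=1316582-100667=1215915
14. interest=⌊1215915·77/10000⌋=9362; principal=110804-9362=101442; balance=1215915-101442=1114473
15. interest=⌊1114473·77/10000⌋=8581; principal=110804-8581=102223; balance=1114473-102223=1012250
16. interest=⌊1012250·77/10000⌋=7794; principal=110804-7794=103010; balance=1012250-103010=909240
17. interest=⌊909240·77/10000⌋=7001; principal=110804-7001=103803; balance=909240-103803=805437
18. interest=⌊805437·77/10000⌋=6201; principal=110804-6201=104603; balance=805437-104603=700834
19. interest=⌊700834·77/10000⌋=5396; principal=110804-5396=105408; balance=700834-105408=595426
20. interest=⌊595426·77/10000⌋=4584; principal=110804-4584=106220; balance=595426-106220=489206
21. interest=⌊489206·77/10000⌋=3766; principal=110804-3766=107038; balance=489206-107038=382168
22. interest=⌊382168·77/10000⌋=2942; principal=110804-2942=107862; balance=382168-107862=274306
23. interest=⌊274306·77/10000⌋=2112; principal=110804-2112=108692; balance=274306-108692=165614
24. interest=⌊165614·77/10000⌋=1275; principal=110804-1275=109529; balance=165614-109529=56085
25. interest=⌊56085·77/10000⌋=431; principal=min(110804-431,56085)=56085; balance=56085-56085=0

1 18990 91814 2374420
2 18283 92521 2281899
3 17570 93234 2188665
4 16852 93952 2094713
5 16129 94675 2000038
6 15400 95404 1904634
7 14665 96139 1808495
8 13925 96879 1711616
9 13179 97625 1613991
10 12427 98377 1515614
11 11670 99134 1416480
12 10906 99898 1316582
13 10137 100667 1215915
14 9362 101442 1114473
15 8581 102223 1012250
16 7794 103010 909240
17 7001 103803 805437
18 6201 104603 700834
19 5396 105408 595426
20 4584 106220 489206
21 3766 107038 382168
22 2942 107862 274306
23 2112 108692 165614
24 1275 109529 56085
25 431 56085 0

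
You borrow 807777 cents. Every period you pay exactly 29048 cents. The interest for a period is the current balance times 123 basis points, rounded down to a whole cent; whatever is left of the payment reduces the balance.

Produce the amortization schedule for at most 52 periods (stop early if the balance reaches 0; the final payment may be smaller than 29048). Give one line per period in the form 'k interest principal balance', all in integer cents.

1 9935 19113 788664
2 9700 19348 769316
3 9462 19586 749730
4 9221 19827 729903
5 8977 20071 709832
6 8730 20318 689514
7 8481 20567 668947
8 8228 20820 648127
9 7971 21077 627050
10 7712 21336 605714
11 7450 21598 584116
12 7184 21864 562252
13 6915 22133 540119
14 6643 22405 517714
15 6367 22681 495033
16 6088 22960 472073
17 5806 23242 448831
18 5520 23528 425303
19 5231 23817 401486
20 4938 24110 377376
21 4641 24407 352969
22 4341 24707 328262
23 4037 25011 303251
24 3729 25319 277932
25 3418 25630 252302
26 3103 25945 226357
27 2784 26264 200093
28 2461 26587 173506
29 2134 26914 146592
30 1803 27245 119347
31 1467 27581 91766
32 1128 27920 63846
33 785 28263 35583
34 437 28611 6972
35 85 6972 0

1. interest=⌊807777·123/10000⌋=9935; principal=29048-9935=19113; balance=807777-19113=788664
2. interest=⌊788664·123/10000⌋=9700; principal=29048-9700=19348; balance=788664-19348=769316
3. interest=⌊769316·123/10000⌋=9462; principal=29048-9462=19586; balance=769316-19586=749730
4. interest=⌊749730·123/10000⌋=9221; principal=29048-9221=19827; balance=749730-19827=729903
5. interest=⌊729903·123/10000⌋=8977; principal=29048-8977=20071; balance=729903-20071=709832
6. interest=⌊709832·123/10000⌋=8730; principal=29048-8730=20318; balance=709832-20318=689514
7. interest=⌊689514·123/10000⌋=8481; principal=29048-8481=20567; balance=689514-20567=668947
8. interest=⌊668947·123/10000⌋=8228; principal=29048-8228=20820; balance=668947-20820=648127
9. interest=⌊648127·123/10000⌋=7971; principal=29048-7971=21077; balance=648127-21077=627050
10. interest=⌊627050·123/10000⌋=7712; principal=29048-7712=21336; balance=627050-21336=605714
11. interest=⌊605714·123/10000⌋=7450; principal=29048-7450=21598; balance=605714-21598=584116
12. interest=⌊584116·123/10000⌋=7184; principal=29048-7184=21864; balance=584116-21864=562252
13. interest=⌊562252·123/10000⌋=6915; principal=29048-6915=22133; balance=562252-22133=540119
14. interest=⌊540119·123/10000⌋=6643; principal=29048-6643=22405; balance=540119-22405=517714
15. interest=⌊517714·123/10000⌋=6367; principal=29048-6367=22681; balance=517714-22681=495033
16. interest=⌊495033·123/10000⌋=6088; principal=29048-6088=22960; balance=495033-22960=472073
17. interest=⌊472073·123/10000⌋=5806; principal=29048-5806=23242; balance=472073-23242=448831
18. interest=⌊448831·123/10000⌋=5520; principal=29048-5520=23528; balance=448831-23528=425303
19. interest=⌊425303·123/10000⌋=5231; principal=29048-5231=23817; balance=425303-23817=401486
20. interest=⌊401486·123/10000⌋=4938; principal=29048-4938=24110; balance=401486-24110=377376
21. interest=⌊377376·123/10000⌋=4641; principal=29048-4641=24407; balance=377376-24407=352969
22. interest=⌊352969·123/10000⌋=4341; principal=29048-4341=24707; balance=352969-24707=328262
23. interest=⌊328262·123/10000⌋=4037; principal=29048-4037=25011; balance=328262-25011=303251
24. interest=⌊303251·123/10000⌋=3729; principal=29048-3729=25319; balance=303251-25319=277932
25. interest=⌊277932·123/10000⌋=3418; principal=29048-3418=25630; balance=277932-25630=252302
26. interest=⌊252302·123/10000⌋=3103; principal=29048-3103=25945; balance=252302-25945=226357
27. interest=⌊226357·123/10000⌋=2784; principal=29048-2784=26264; balance=226357-26264=200093
28. interest=⌊200093·123/10000⌋=2461; principal=29048-2461=26587; balance=200093-26587=173506
29. interest=⌊173506·123/10000⌋=2134; principal=29048-2134=26914; balance=173506-26914=146592
30. interest=⌊146592·123/10000⌋=1803; principal=29048-1803=27245; balance=146592-27245=119347
31. interest=⌊119347·123/10000⌋=1467; principal=29048-1467=27581; balance=119347-27581=91766
32. interest=⌊91766·123/10000⌋=1128; principal=29048-1128=27920; balance=91766-27920=63846
33. interest=⌊63846·123/10000⌋=785; principal=29048-785=28263; balance=63846-28263=35583
34. interest=⌊35583·123/10000⌋=437; principal=29048-437=28611; balance=35583-28611=6972
35. interest=⌊6972·123/10000⌋=85; principal=min(29048-85,6972)=6972; balance=6972-6972=0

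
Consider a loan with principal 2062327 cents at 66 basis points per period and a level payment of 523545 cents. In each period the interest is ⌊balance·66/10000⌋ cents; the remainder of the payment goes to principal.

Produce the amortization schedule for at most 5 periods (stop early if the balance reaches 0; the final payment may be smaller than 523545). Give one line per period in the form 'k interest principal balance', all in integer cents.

1. interest=⌊2062327·66/10000⌋=13611; principal=523545-13611=509934; balance=2062327-509934=1552393
2. interest=⌊1552393·66/10000⌋=10245; principal=523545-10245=513300; balance=1552393-513300=1039093
3. interest=⌊1039093·66/10000⌋=6858; principal=523545-6858=516687; balance=1039093-516687=522406
4. interest=⌊522406·66/10000⌋=3447; principal=523545-3447=520098; balance=522406-520098=2308
5. interest=⌊2308·66/10000⌋=15; principal=min(523545-15,2308)=2308; balance=2308-2308=0

1 13611 509934 1552393
2 10245 513300 1039093
3 6858 516687 522406
4 3447 520098 2308
5 15 2308 0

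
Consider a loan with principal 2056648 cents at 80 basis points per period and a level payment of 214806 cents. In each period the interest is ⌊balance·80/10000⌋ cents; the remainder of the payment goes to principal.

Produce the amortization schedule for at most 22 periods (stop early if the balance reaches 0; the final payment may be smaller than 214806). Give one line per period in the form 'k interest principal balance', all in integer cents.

1. interest=⌊2056648·80/10000⌋=16453; principal=214806-16453=198353; balance=2056648-198353=1858295
2. interest=⌊1858295·80/10000⌋=14866; principal=214806-14866=199940; balance=1858295-199940=1658355
3. interest=⌊1658355·80/10000⌋=13266; principal=214806-13266=201540; balance=1658355-201540=1456815
4. interest=⌊1456815·80/10000⌋=11654; principal=214806-11654=203152; balance=1456815-203152=1253663
5. interest=⌊1253663·80/10000⌋=10029; principal=214806-10029=204777; balance=1253663-204777=1048886
6. interest=⌊1048886·80/10000⌋=8391; principal=214806-8391=206415; balance=1048886-206415=842471
7. interest=⌊842471·80/10000⌋=6739; principal=214806-6739=208067; balance=842471-208067=634404
8. interest=⌊634404·80/10000⌋=5075; principal=214806-5075=209731; balance=634404-209731=424673
9. interest=⌊424673·80/10000⌋=3397; principal=214806-3397=211409; balance=424673-211409=213264
10. interest=⌊213264·80/10000⌋=1706; principal=214806-1706=213100; balance=213264-213100=164
11. interest=⌊164·80/10000⌋=1; principal=min(214806-1,164)=164; balance=164-164=0

1 16453 198353 1858295
2 14866 199940 1658355
3 13266 201540 1456815
4 11654 203152 1253663
5 10029 204777 1048886
6 8391 206415 842471
7 6739 208067 634404
8 5075 209731 424673
9 3397 211409 213264
10 1706 213100 164
11 1 164 0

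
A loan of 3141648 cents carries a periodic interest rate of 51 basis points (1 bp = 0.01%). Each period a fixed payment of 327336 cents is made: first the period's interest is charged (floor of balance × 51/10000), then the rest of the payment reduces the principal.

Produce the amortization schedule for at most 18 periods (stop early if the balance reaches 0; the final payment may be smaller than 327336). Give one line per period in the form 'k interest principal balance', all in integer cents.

1 16022 311314 2830334
2 14434 312902 2517432
3 12838 314498 2202934
4 11234 316102 1886832
5 9622 317714 1569118
6 8002 319334 1249784
7 6373 320963 928821
8 4736 322600 606221
9 3091 324245 281976
10 1438 281976 0

1. interest=⌊3141648·51/10000⌋=16022; principal=327336-16022=311314; balance=3141648-311314=2830334
2. interest=⌊2830334·51/10000⌋=14434; principal=327336-14434=312902; balance=2830334-312902=2517432
3. interest=⌊2517432·51/10000⌋=12838; principal=327336-12838=314498; balance=2517432-314498=2202934
4. interest=⌊2202934·51/10000⌋=11234; principal=327336-11234=316102; balance=2202934-316102=1886832
5. interest=⌊1886832·51/10000⌋=9622; principal=327336-9622=317714; balance=1886832-317714=1569118
6. interest=⌊1569118·51/10000⌋=8002; principal=327336-8002=319334; balance=1569118-319334=1249784
7. interest=⌊1249784·51/10000⌋=6373; principal=327336-6373=320963; balance=1249784-320963=928821
8. interest=⌊928821·51/10000⌋=4736; principal=327336-4736=322600; balance=928821-322600=606221
9. interest=⌊606221·51/10000⌋=3091; principal=327336-3091=324245; balance=606221-324245=281976
10. interest=⌊281976·51/10000⌋=1438; principal=min(327336-1438,281976)=281976; balance=281976-281976=0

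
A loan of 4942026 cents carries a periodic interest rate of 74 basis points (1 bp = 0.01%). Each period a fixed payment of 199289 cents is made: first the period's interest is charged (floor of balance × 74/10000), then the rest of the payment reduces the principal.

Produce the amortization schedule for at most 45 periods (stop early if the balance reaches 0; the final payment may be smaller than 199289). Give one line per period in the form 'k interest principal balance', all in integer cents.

1 36570 162719 4779307
2 35366 163923 4615384
3 34153 165136 4450248
4 32931 166358 4283890
5 31700 167589 4116301
6 30460 168829 3947472
7 29211 170078 3777394
8 27952 171337 3606057
9 26684 172605 3433452
10 25407 173882 3259570
11 24120 175169 3084401
12 22824 176465 2907936
13 21518 177771 2730165
14 20203 179086 2551079
15 18877 180412 2370667
16 17542 181747 2188920
17 16198 183091 2005829
18 14843 184446 1821383
19 13478 185811 1635572
20 12103 187186 1448386
21 10718 188571 1259815
22 9322 189967 1069848
23 7916 191373 878475
24 6500 192789 685686
25 5074 194215 491471
26 3636 195653 295818
27 2189 197100 98718
28 730 98718 0

1. interest=⌊4942026·74/10000⌋=36570; principal=199289-36570=162719; balance=4942026-162719=4779307
2. interest=⌊4779307·74/10000⌋=35366; principal=199289-35366=163923; balance=4779307-163923=4615384
3. interest=⌊4615384·74/10000⌋=34153; principal=199289-34153=165136; balance=4615384-165136=4450248
4. interest=⌊4450248·74/10000⌋=32931; principal=199289-32931=166358; balance=4450248-166358=4283890
5. interest=⌊4283890·74/10000⌋=31700; principal=199289-31700=167589; balance=4283890-167589=4116301
6. interest=⌊4116301·74/10000⌋=30460; principal=199289-30460=168829; balance=4116301-168829=3947472
7. interest=⌊3947472·74/10000⌋=29211; principal=199289-29211=170078; balance=3947472-170078=3777394
8. interest=⌊3777394·74/10000⌋=27952; principal=199289-27952=171337; balance=3777394-171337=3606057
9. interest=⌊3606057·74/10000⌋=26684; principal=199289-26684=172605; balance=3606057-172605=3433452
10. interest=⌊3433452·74/10000⌋=25407; principal=199289-25407=173882; balance=3433452-173882=3259570
11. interest=⌊3259570·74/10000⌋=24120; principal=199289-24120=175169; balance=3259570-175169=3084401
12. interest=⌊3084401·74/10000⌋=22824; principal=199289-22824=176465; balance=3084401-176465=2907936
13. interest=⌊2907936·74/10000⌋=21518; principal=199289-21518=177771; balance=2907936-177771=2730165
14. interest=⌊2730165·74/10000⌋=20203; principal=199289-20203=179086; balance=2730165-179086=2551079
15. interest=⌊2551079·74/10000⌋=18877; principal=199289-18877=180412; balance=2551079-180412=2370667
16. interest=⌊2370667·74/10000⌋=17542; principal=199289-17542=181747; balance=2370667-181747=2188920
17. interest=⌊2188920·74/10000⌋=16198; principal=199289-16198=183091; balance=2188920-183091=2005829
18. interest=⌊2005829·74/10000⌋=14843; principal=199289-14843=184446; balance=2005829-184446=1821383
19. interest=⌊1821383·74/10000⌋=13478; principal=199289-13478=185811; balance=1821383-185811=1635572
20. interest=⌊1635572·74/10000⌋=12103; principal=199289-12103=187186; balance=1635572-187186=1448386
21. interest=⌊1448386·74/10000⌋=10718; principal=199289-10718=188571; balance=1448386-188571=1259815
22. interest=⌊1259815·74/10000⌋=9322; principal=199289-9322=189967; balance=1259815-189967=1069848
23. interest=⌊1069848·74/10000⌋=7916; principal=199289-7916=191373; balance=1069848-191373=878475
24. interest=⌊878475·74/10000⌋=6500; principal=199289-6500=192789; balance=878475-192789=685686
25. interest=⌊685686·74/10000⌋=5074; principal=199289-5074=194215; balance=685686-194215=491471
26. interest=⌊491471·74/10000⌋=3636; principal=199289-3636=195653; balance=491471-195653=295818
27. interest=⌊295818·74/10000⌋=2189; principal=199289-2189=197100; balance=295818-197100=98718
28. interest=⌊98718·74/10000⌋=730; principal=min(199289-730,98718)=98718; balance=98718-98718=0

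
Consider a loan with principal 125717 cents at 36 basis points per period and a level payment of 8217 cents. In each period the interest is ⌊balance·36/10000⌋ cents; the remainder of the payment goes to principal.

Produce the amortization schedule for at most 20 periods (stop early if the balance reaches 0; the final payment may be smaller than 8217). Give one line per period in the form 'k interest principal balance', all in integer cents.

1. interest=⌊125717·36/10000⌋=452; principal=8217-452=7765; balance=125717-7765=117952
2. interest=⌊117952·36/10000⌋=424; principal=8217-424=7793; balance=117952-7793=110159
3. interest=⌊110159·36/10000⌋=396; principal=8217-396=7821; balance=110159-7821=102338
4. interest=⌊102338·36/10000⌋=368; principal=8217-368=7849; balance=102338-7849=94489
5. interest=⌊94489·36/10000⌋=340; principal=8217-340=7877; balance=94489-7877=86612
6. interest=⌊86612·36/10000⌋=311; principal=8217-311=7906; balance=86612-7906=78706
7. interest=⌊78706·36/10000⌋=283; principal=8217-283=7934; balance=78706-7934=70772
8. interest=⌊70772·36/10000⌋=254; principal=8217-254=7963; balance=70772-7963=62809
9. interest=⌊62809·36/10000⌋=226; principal=8217-226=7991; balance=62809-7991=54818
10. interest=⌊54818·36/10000⌋=197; principal=8217-197=8020; balance=54818-8020=46798
11. interest=⌊46798·36/10000⌋=168; principal=8217-168=8049; balance=46798-8049=38749
12. interest=⌊38749·36/10000⌋=139; principal=8217-139=8078; balance=38749-8078=30671
13. interest=⌊30671·36/10000⌋=110; principal=8217-110=8107; balance=30671-8107=22564
14. interest=⌊22564·36/10000⌋=81; principal=8217-81=8136; balance=22564-8136=14428
15. interest=⌊14428·36/10000⌋=51; principal=8217-51=8166; balance=14428-8166=6262
16. interest=⌊6262·36/10000⌋=22; principal=min(8217-22,6262)=6262; balance=6262-6262=0

1 452 7765 117952
2 424 7793 110159
3 396 7821 102338
4 368 7849 94489
5 340 7877 86612
6 311 7906 78706
7 283 7934 70772
8 254 7963 62809
9 226 7991 54818
10 197 8020 46798
11 168 8049 38749
12 139 8078 30671
13 110 8107 22564
14 81 8136 14428
15 51 8166 6262
16 22 6262 0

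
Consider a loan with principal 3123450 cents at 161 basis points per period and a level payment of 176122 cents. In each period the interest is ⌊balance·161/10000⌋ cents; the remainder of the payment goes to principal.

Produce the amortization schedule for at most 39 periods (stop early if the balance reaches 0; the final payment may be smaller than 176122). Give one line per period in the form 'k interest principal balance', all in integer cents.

1 50287 125835 2997615
2 48261 127861 2869754
3 46203 129919 2739835
4 44111 132011 2607824
5 41985 134137 2473687
6 39826 136296 2337391
7 37631 138491 2198900
8 35402 140720 2058180
9 33136 142986 1915194
10 30834 145288 1769906
11 28495 147627 1622279
12 26118 150004 1472275
13 23703 152419 1319856
14 21249 154873 1164983
15 18756 157366 1007617
16 16222 159900 847717
17 13648 162474 685243
18 11032 165090 520153
19 8374 167748 352405
20 5673 170449 181956
21 2929 173193 8763
22 141 8763 0

1. interest=⌊3123450·161/10000⌋=50287; principal=176122-50287=125835; balance=3123450-125835=2997615
2. interest=⌊2997615·161/10000⌋=48261; principal=176122-48261=127861; balance=2997615-127861=2869754
3. interest=⌊2869754·161/10000⌋=46203; principal=176122-46203=129919; balance=2869754-129919=2739835
4. interest=⌊2739835·161/10000⌋=44111; principal=176122-44111=132011; balance=2739835-132011=2607824
5. interest=⌊2607824·161/10000⌋=41985; principal=176122-41985=134137; balance=2607824-134137=2473687
6. interest=⌊2473687·161/10000⌋=39826; principal=176122-39826=136296; balance=2473687-136296=2337391
7. interest=⌊2337391·161/10000⌋=37631; principal=176122-37631=138491; balance=2337391-138491=2198900
8. interest=⌊2198900·161/10000⌋=35402; principal=176122-35402=140720; balance=2198900-140720=2058180
9. interest=⌊2058180·161/10000⌋=33136; principal=176122-33136=142986; balance=2058180-142986=1915194
10. interest=⌊1915194·161/10000⌋=30834; principal=176122-30834=145288; balance=1915194-145288=1769906
11. interest=⌊1769906·161/10000⌋=28495; principal=176122-28495=147627; balance=1769906-147627=1622279
12. interest=⌊1622279·161/10000⌋=26118; principal=176122-26118=150004; balance=1622279-150004=1472275
13. interest=⌊1472275·161/10000⌋=23703; principal=176122-23703=152419; balance=1472275-152419=1319856
14. interest=⌊1319856·161/10000⌋=21249; principal=176122-21249=154873; balance=1319856-154873=1164983
15. interest=⌊1164983·161/10000⌋=18756; principal=176122-18756=157366; balance=1164983-157366=1007617
16. interest=⌊1007617·161/10000⌋=16222; principal=176122-16222=159900; balance=1007617-159900=847717
17. interest=⌊847717·161/10000⌋=13648; principal=176122-13648=162474; balance=847717-162474=685243
18. interest=⌊685243·161/10000⌋=11032; principal=176122-11032=165090; balance=685243-165090=520153
19. interest=⌊520153·161/10000⌋=8374; principal=176122-8374=167748; balance=520153-167748=352405
20. interest=⌊352405·161/10000⌋=5673; principal=176122-5673=170449; balance=352405-170449=181956
21. interest=⌊181956·161/10000⌋=2929; principal=176122-2929=173193; balance=181956-173193=8763
22. interest=⌊8763·161/10000⌋=141; principal=min(176122-141,8763)=8763; balance=8763-8763=0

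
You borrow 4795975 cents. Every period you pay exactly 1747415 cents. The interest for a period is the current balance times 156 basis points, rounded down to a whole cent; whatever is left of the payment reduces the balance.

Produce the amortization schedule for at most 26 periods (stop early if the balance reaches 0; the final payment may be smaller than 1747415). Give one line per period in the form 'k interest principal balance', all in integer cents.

1. interest=⌊4795975·156/10000⌋=74817; principal=1747415-74817=1672598; balance=4795975-1672598=3123377
2. interest=⌊3123377·156/10000⌋=48724; principal=1747415-48724=1698691; balance=3123377-1698691=1424686
3. interest=⌊1424686·156/10000⌋=22225; principal=min(1747415-22225,1424686)=1424686; balance=1424686-1424686=0

1 74817 1672598 3123377
2 48724 1698691 1424686
3 22225 1424686 0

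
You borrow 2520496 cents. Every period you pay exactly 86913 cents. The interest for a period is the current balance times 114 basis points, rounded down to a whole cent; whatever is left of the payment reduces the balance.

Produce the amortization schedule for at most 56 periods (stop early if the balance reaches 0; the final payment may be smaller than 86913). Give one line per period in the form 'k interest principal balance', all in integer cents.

1. interest=⌊2520496·114/10000⌋=28733; principal=86913-28733=58180; balance=2520496-58180=2462316
2. interest=⌊2462316·114/10000⌋=28070; principal=86913-28070=58843; balance=2462316-58843=2403473
3. interest=⌊2403473·114/10000⌋=27399; principal=86913-27399=59514; balance=2403473-59514=2343959
4. interest=⌊2343959·114/10000⌋=26721; principal=86913-26721=60192; balance=2343959-60192=2283767
5. interest=⌊2283767·114/10000⌋=26034; principal=86913-26034=60879; balance=2283767-60879=2222888
6. interest=⌊2222888·114/10000⌋=25340; principal=86913-25340=61573; balance=2222888-61573=2161315
7. interest=⌊2161315·114/10000⌋=24638; principal=86913-24638=62275; balance=2161315-62275=2099040
8. interest=⌊2099040·114/10000⌋=23929; principal=86913-23929=62984; balance=2099040-62984=2036056
9. interest=⌊2036056·114/10000⌋=23211; principal=86913-23211=63702; balance=2036056-63702=1972354
10. interest=⌊1972354·114/10000⌋=22484; principal=86913-22484=64429; balance=1972354-64429=1907925
11. interest=⌊1907925·114/10000⌋=21750; principal=86913-21750=65163; balance=1907925-65163=1842762
12. interest=⌊1842762·114/10000⌋=21007; principal=86913-21007=65906; balance=1842762-65906=1776856
13. interest=⌊1776856·114/10000⌋=20256; principal=86913-20256=66657; balance=1776856-66657=1710199
14. interest=⌊1710199·114/10000⌋=19496; principal=86913-19496=67417; balance=1710199-67417=1642782
15. interest=⌊1642782·114/10000⌋=18727; principal=86913-18727=68186; balance=1642782-68186=1574596
16. interest=⌊1574596·114/10000⌋=17950; principal=86913-17950=68963; balance=1574596-68963=1505633
17. interest=⌊1505633·114/10000⌋=17164; principal=86913-17164=69749; balance=1505633-69749=1435884
18. interest=⌊1435884·114/10000⌋=16369; principal=86913-16369=70544; balance=1435884-70544=1365340
19. interest=⌊1365340·114/10000⌋=15564; principal=86913-15564=71349; balance=1365340-71349=1293991
20. interest=⌊1293991·114/10000⌋=14751; principal=86913-14751=72162; balance=1293991-72162=1221829
21. interest=⌊1221829·114/10000⌋=13928; principal=86913-13928=72985; balance=1221829-72985=1148844
22. interest=⌊1148844·114/10000⌋=13096; principal=86913-13096=73817; balance=1148844-73817=1075027
23. interest=⌊1075027·114/10000⌋=12255; principal=86913-12255=74658; balance=1075027-74658=1000369
24. interest=⌊1000369·114/10000⌋=11404; principal=86913-11404=75509; balance=1000369-75509=924860
25. interest=⌊924860·114/10000⌋=10543; principal=86913-10543=76370; balance=924860-76370=848490
26. interest=⌊848490·114/10000⌋=9672; principal=86913-9672=77241; balance=848490-77241=771249
27. interest=⌊771249·114/10000⌋=8792; principal=86913-8792=78121; balance=771249-78121=693128
28. interest=⌊693128·114/10000⌋=7901; principal=86913-7901=79012; balance=693128-79012=614116
29. interest=⌊614116·114/10000⌋=7000; principal=86913-7000=79913; balance=614116-79913=534203
30. interest=⌊534203·114/10000⌋=6089; principal=86913-6089=80824; balance=534203-80824=453379
31. interest=⌊453379·114/10000⌋=5168; principal=86913-5168=81745; balance=453379-81745=371634
32. interest=⌊371634·114/10000⌋=4236; principal=86913-4236=82677; balance=371634-82677=288957
33. interest=⌊288957·114/10000⌋=3294; principal=86913-3294=83619; balance=288957-83619=205338
34. interest=⌊205338·114/10000⌋=2340; principal=86913-2340=84573; balance=205338-84573=120765
35. interest=⌊120765·114/10000⌋=1376; principal=86913-1376=85537; balance=120765-85537=35228
36. interest=⌊35228·114/10000⌋=401; principal=min(86913-401,35228)=35228; balance=35228-35228=0

1 28733 58180 2462316
2 28070 58843 2403473
3 27399 59514 2343959
4 26721 60192 2283767
5 26034 60879 2222888
6 25340 61573 2161315
7 24638 62275 2099040
8 23929 62984 2036056
9 23211 63702 1972354
10 22484 64429 1907925
11 21750 65163 1842762
12 21007 65906 1776856
13 20256 66657 1710199
14 19496 67417 1642782
15 18727 68186 1574596
16 17950 68963 1505633
17 17164 69749 1435884
18 16369 70544 1365340
19 15564 71349 1293991
20 14751 72162 1221829
21 13928 72985 1148844
22 13096 73817 1075027
23 12255 74658 1000369
24 11404 75509 924860
25 10543 76370 848490
26 9672 77241 771249
27 8792 78121 693128
28 7901 79012 614116
29 7000 79913 534203
30 6089 80824 453379
31 5168 81745 371634
32 4236 82677 288957
33 3294 83619 205338
34 2340 84573 120765
35 1376 85537 35228
36 401 35228 0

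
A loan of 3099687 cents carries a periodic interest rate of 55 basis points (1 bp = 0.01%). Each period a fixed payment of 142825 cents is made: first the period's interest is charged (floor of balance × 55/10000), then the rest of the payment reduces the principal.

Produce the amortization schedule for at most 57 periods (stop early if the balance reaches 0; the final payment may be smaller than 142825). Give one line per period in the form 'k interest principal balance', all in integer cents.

1 17048 125777 2973910
2 16356 126469 2847441
3 15660 127165 2720276
4 14961 127864 2592412
5 14258 128567 2463845
6 13551 129274 2334571
7 12840 129985 2204586
8 12125 130700 2073886
9 11406 131419 1942467
10 10683 132142 1810325
11 9956 132869 1677456
12 9226 133599 1543857
13 8491 134334 1409523
14 7752 135073 1274450
15 7009 135816 1138634
16 6262 136563 1002071
17 5511 137314 864757
18 4756 138069 726688
19 3996 138829 587859
20 3233 139592 448267
21 2465 140360 307907
22 1693 141132 166775
23 917 141908 24867
24 136 24867 0

1. interest=⌊3099687·55/10000⌋=17048; principal=142825-17048=125777; balance=3099687-125777=2973910
2. interest=⌊2973910·55/10000⌋=16356; principal=142825-16356=126469; balance=2973910-126469=2847441
3. interest=⌊2847441·55/10000⌋=15660; principal=142825-15660=127165; balance=2847441-127165=2720276
4. interest=⌊2720276·55/10000⌋=14961; principal=142825-14961=127864; balance=2720276-127864=2592412
5. interest=⌊2592412·55/10000⌋=14258; principal=142825-14258=128567; balance=2592412-128567=2463845
6. interest=⌊2463845·55/10000⌋=13551; principal=142825-13551=129274; balance=2463845-129274=2334571
7. interest=⌊2334571·55/10000⌋=12840; principal=142825-12840=129985; balance=2334571-129985=2204586
8. interest=⌊2204586·55/10000⌋=12125; principal=142825-12125=130700; balance=2204586-130700=2073886
9. interest=⌊2073886·55/10000⌋=11406; principal=142825-11406=131419; balance=2073886-131419=1942467
10. interest=⌊1942467·55/10000⌋=10683; principal=142825-10683=132142; balance=1942467-132142=1810325
11. interest=⌊1810325·55/10000⌋=9956; principal=142825-9956=132869; balance=1810325-132869=1677456
12. interest=⌊1677456·55/10000⌋=9226; principal=142825-9226=133599; balance=1677456-133599=1543857
13. interest=⌊1543857·55/10000⌋=8491; principal=142825-8491=134334; balance=1543857-134334=1409523
14. interest=⌊1409523·55/10000⌋=7752; principal=142825-7752=135073; balance=1409523-135073=1274450
15. interest=⌊1274450·55/10000⌋=7009; principal=142825-7009=135816; balance=1274450-135816=1138634
16. interest=⌊1138634·55/10000⌋=6262; principal=142825-6262=136563; balance=1138634-136563=1002071
17. interest=⌊1002071·55/10000⌋=5511; principal=142825-5511=137314; balance=1002071-137314=864757
18. interest=⌊864757·55/10000⌋=4756; principal=142825-4756=138069; balance=864757-138069=726688
19. interest=⌊726688·55/10000⌋=3996; principal=142825-3996=138829; balance=726688-138829=587859
20. interest=⌊587859·55/10000⌋=3233; principal=142825-3233=139592; balance=587859-139592=448267
21. interest=⌊448267·55/10000⌋=2465; principal=142825-2465=140360; balance=448267-140360=307907
22. interest=⌊307907·55/10000⌋=1693; principal=142825-1693=141132; balance=307907-141132=166775
23. interest=⌊166775·55/10000⌋=917; principal=142825-917=141908; balance=166775-141908=24867
24. interest=⌊24867·55/10000⌋=136; principal=min(142825-136,24867)=24867; balance=24867-24867=0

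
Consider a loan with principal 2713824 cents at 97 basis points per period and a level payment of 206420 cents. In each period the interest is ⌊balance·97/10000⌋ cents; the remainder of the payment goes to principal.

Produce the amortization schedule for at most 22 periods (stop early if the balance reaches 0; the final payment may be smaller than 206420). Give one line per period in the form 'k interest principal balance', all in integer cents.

1. interest=⌊2713824·97/10000⌋=26324; principal=206420-26324=180096; balance=2713824-180096=2533728
2. interest=⌊2533728·97/10000⌋=24577; principal=206420-24577=181843; balance=2533728-181843=2351885
3. interest=⌊2351885·97/10000⌋=22813; principal=206420-22813=183607; balance=2351885-183607=2168278
4. interest=⌊2168278·97/10000⌋=21032; principal=206420-21032=185388; balance=2168278-185388=1982890
5. interest=⌊1982890·97/10000⌋=19234; principal=206420-19234=187186; balance=1982890-187186=1795704
6. interest=⌊1795704·97/10000⌋=17418; principal=206420-17418=189002; balance=1795704-189002=1606702
7. interest=⌊1606702·97/10000⌋=15585; principal=206420-15585=190835; balance=1606702-190835=1415867
8. interest=⌊1415867·97/10000⌋=13733; principal=206420-13733=192687; balance=1415867-192687=1223180
9. interest=⌊1223180·97/10000⌋=11864; principal=206420-11864=194556; balance=1223180-194556=1028624
10. interest=⌊1028624·97/10000⌋=9977; principal=206420-9977=196443; balance=1028624-196443=832181
11. interest=⌊832181·97/10000⌋=8072; principal=206420-8072=198348; balance=832181-198348=633833
12. interest=⌊633833·97/10000⌋=6148; principal=206420-6148=200272; balance=633833-200272=433561
13. interest=⌊433561·97/10000⌋=4205; principal=206420-4205=202215; balance=433561-202215=231346
14. interest=⌊231346·97/10000⌋=2244; principal=206420-2244=204176; balance=231346-204176=27170
15. interest=⌊27170·97/10000⌋=263; principal=min(206420-263,27170)=27170; balance=27170-27170=0

1 26324 180096 2533728
2 24577 181843 2351885
3 22813 183607 2168278
4 21032 185388 1982890
5 19234 187186 1795704
6 17418 189002 1606702
7 15585 190835 1415867
8 13733 192687 1223180
9 11864 194556 1028624
10 9977 196443 832181
11 8072 198348 633833
12 6148 200272 433561
13 4205 202215 231346
14 2244 204176 27170
15 263 27170 0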